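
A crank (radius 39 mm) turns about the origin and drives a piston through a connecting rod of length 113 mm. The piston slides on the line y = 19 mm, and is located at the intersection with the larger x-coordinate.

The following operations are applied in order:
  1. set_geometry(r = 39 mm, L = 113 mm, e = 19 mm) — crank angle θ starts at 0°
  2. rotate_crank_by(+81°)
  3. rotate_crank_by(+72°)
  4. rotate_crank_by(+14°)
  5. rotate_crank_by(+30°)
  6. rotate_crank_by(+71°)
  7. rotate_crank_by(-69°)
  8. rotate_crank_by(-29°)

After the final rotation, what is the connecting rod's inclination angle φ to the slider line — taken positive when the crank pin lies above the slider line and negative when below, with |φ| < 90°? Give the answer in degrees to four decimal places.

-6.2121

set_geometry: r = 39 mm, L = 113 mm, e = 19 mm; θ ← 0°
rotate_crank_by(+81°): θ ← 0° +81° = 81°
rotate_crank_by(+72°): θ ← 81° +72° = 153°
rotate_crank_by(+14°): θ ← 153° +14° = 167°
rotate_crank_by(+30°): θ ← 167° +30° = 197°
rotate_crank_by(+71°): θ ← 197° +71° = 268°
rotate_crank_by(-69°): θ ← 268° -69° = 199°
rotate_crank_by(-29°): θ ← 199° -29° = 170°
crank pin P = (r cos θ, r sin θ) = (-38.407502, 6.772279)
h = r sin θ − e = 6.772279 − 19 = -12.227721
sin φ = h / L = -12.227721 / 113 = -0.10820992
φ = arcsin(-0.10820992) = -6.212136°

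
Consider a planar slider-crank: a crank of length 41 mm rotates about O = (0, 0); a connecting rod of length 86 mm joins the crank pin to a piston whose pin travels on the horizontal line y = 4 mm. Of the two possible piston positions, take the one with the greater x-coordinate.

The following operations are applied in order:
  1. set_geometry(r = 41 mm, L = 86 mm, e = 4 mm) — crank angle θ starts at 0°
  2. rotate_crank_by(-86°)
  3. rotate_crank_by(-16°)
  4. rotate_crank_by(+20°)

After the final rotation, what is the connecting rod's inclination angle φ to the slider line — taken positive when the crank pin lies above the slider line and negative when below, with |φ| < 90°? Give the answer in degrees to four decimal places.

-31.2395

set_geometry: r = 41 mm, L = 86 mm, e = 4 mm; θ ← 0°
rotate_crank_by(-86°): θ ← 0° -86° = -86°
rotate_crank_by(-16°): θ ← -86° -16° = -102°
rotate_crank_by(+20°): θ ← -102° +20° = -82°
crank pin P = (r cos θ, r sin θ) = (5.706097, -40.600991)
h = r sin θ − e = -40.600991 − 4 = -44.600991
sin φ = h / L = -44.600991 / 86 = -0.51861617
φ = arcsin(-0.51861617) = -31.239473°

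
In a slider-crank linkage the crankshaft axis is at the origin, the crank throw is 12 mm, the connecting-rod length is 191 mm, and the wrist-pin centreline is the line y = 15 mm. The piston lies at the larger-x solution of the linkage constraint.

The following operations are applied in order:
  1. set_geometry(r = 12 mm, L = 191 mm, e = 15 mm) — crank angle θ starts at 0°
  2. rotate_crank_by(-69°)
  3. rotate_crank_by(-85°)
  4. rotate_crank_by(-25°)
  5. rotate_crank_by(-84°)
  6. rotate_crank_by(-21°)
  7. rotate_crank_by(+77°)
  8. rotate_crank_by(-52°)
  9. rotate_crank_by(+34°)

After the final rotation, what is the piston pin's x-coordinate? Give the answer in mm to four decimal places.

set_geometry: r = 12 mm, L = 191 mm, e = 15 mm; θ ← 0°
rotate_crank_by(-69°): θ ← 0° -69° = -69°
rotate_crank_by(-85°): θ ← -69° -85° = -154°
rotate_crank_by(-25°): θ ← -154° -25° = -179°
rotate_crank_by(-84°): θ ← -179° -84° = -263°
rotate_crank_by(-21°): θ ← -263° -21° = -284°
rotate_crank_by(+77°): θ ← -284° +77° = -207°
rotate_crank_by(-52°): θ ← -207° -52° = -259°
rotate_crank_by(+34°): θ ← -259° +34° = -225°
crank pin P = (r cos θ, r sin θ) = (-8.485281, 8.485281)
h = r sin θ − e = 8.485281 − 15 = -6.514719
x = r cos θ + √(L² − h²) = -8.485281 + √(36481.0 − 42.4416) = -8.485281 + 190.888864 = 182.403583

182.4036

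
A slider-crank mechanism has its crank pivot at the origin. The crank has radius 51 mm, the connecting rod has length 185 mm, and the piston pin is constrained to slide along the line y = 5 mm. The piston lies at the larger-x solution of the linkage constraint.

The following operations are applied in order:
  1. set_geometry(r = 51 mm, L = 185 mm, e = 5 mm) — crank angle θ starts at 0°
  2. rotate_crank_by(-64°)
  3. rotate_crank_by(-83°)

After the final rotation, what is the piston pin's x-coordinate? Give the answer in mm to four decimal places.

set_geometry: r = 51 mm, L = 185 mm, e = 5 mm; θ ← 0°
rotate_crank_by(-64°): θ ← 0° -64° = -64°
rotate_crank_by(-83°): θ ← -64° -83° = -147°
crank pin P = (r cos θ, r sin θ) = (-42.772199, -27.776591)
h = r sin θ − e = -27.776591 − 5 = -32.776591
x = r cos θ + √(L² − h²) = -42.772199 + √(34225.0 − 1074.3049) = -42.772199 + 182.073323 = 139.301124

139.3011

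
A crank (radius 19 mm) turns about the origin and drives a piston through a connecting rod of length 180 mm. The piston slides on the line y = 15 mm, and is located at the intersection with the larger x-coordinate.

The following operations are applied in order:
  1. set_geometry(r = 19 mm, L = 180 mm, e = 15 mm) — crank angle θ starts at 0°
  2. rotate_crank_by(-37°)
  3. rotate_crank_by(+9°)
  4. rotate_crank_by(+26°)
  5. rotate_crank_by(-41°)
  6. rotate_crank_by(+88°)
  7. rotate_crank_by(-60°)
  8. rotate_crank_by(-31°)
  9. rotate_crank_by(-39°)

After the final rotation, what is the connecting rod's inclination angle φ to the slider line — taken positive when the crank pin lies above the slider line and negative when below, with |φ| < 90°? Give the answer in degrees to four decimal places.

set_geometry: r = 19 mm, L = 180 mm, e = 15 mm; θ ← 0°
rotate_crank_by(-37°): θ ← 0° -37° = -37°
rotate_crank_by(+9°): θ ← -37° +9° = -28°
rotate_crank_by(+26°): θ ← -28° +26° = -2°
rotate_crank_by(-41°): θ ← -2° -41° = -43°
rotate_crank_by(+88°): θ ← -43° +88° = 45°
rotate_crank_by(-60°): θ ← 45° -60° = -15°
rotate_crank_by(-31°): θ ← -15° -31° = -46°
rotate_crank_by(-39°): θ ← -46° -39° = -85°
crank pin P = (r cos θ, r sin θ) = (1.655959, -18.927699)
h = r sin θ − e = -18.927699 − 15 = -33.927699
sin φ = h / L = -33.927699 / 180 = -0.18848722
φ = arcsin(-0.18848722) = -10.864513°

-10.8645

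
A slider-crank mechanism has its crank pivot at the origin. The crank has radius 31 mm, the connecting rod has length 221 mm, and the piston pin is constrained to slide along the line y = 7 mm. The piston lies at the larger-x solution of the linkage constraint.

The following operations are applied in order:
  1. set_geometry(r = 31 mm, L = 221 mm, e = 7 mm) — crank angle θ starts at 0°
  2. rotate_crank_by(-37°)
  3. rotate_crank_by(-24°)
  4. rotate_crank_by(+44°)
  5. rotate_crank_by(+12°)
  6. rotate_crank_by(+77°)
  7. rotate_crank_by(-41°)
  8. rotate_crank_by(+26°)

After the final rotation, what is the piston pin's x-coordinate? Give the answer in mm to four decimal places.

set_geometry: r = 31 mm, L = 221 mm, e = 7 mm; θ ← 0°
rotate_crank_by(-37°): θ ← 0° -37° = -37°
rotate_crank_by(-24°): θ ← -37° -24° = -61°
rotate_crank_by(+44°): θ ← -61° +44° = -17°
rotate_crank_by(+12°): θ ← -17° +12° = -5°
rotate_crank_by(+77°): θ ← -5° +77° = 72°
rotate_crank_by(-41°): θ ← 72° -41° = 31°
rotate_crank_by(+26°): θ ← 31° +26° = 57°
crank pin P = (r cos θ, r sin θ) = (16.883810, 25.998788)
h = r sin θ − e = 25.998788 − 7 = 18.998788
x = r cos θ + √(L² − h²) = 16.883810 + √(48841.0 − 360.9539) = 16.883810 + 220.181848 = 237.065658

237.0657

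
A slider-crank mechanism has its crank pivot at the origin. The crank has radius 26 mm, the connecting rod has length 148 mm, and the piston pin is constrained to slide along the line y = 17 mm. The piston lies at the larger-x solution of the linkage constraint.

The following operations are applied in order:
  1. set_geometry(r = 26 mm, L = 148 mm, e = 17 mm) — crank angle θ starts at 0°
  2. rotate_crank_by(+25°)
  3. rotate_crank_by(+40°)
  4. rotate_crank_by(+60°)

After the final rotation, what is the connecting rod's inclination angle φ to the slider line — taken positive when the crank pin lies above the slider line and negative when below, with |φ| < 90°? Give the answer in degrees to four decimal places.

1.6641

set_geometry: r = 26 mm, L = 148 mm, e = 17 mm; θ ← 0°
rotate_crank_by(+25°): θ ← 0° +25° = 25°
rotate_crank_by(+40°): θ ← 25° +40° = 65°
rotate_crank_by(+60°): θ ← 65° +60° = 125°
crank pin P = (r cos θ, r sin θ) = (-14.912987, 21.297953)
h = r sin θ − e = 21.297953 − 17 = 4.297953
sin φ = h / L = 4.297953 / 148 = 0.02904022
φ = arcsin(0.02904022) = 1.664116°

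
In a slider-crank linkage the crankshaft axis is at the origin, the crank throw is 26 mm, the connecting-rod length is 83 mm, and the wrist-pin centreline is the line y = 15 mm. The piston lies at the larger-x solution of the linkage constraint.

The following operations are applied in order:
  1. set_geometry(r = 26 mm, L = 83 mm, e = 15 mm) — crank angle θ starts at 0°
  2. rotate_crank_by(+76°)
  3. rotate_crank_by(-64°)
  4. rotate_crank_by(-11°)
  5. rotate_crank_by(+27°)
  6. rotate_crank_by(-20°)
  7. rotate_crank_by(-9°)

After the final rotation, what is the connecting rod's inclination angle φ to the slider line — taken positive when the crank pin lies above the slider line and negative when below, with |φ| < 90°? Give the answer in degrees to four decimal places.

-10.7305

set_geometry: r = 26 mm, L = 83 mm, e = 15 mm; θ ← 0°
rotate_crank_by(+76°): θ ← 0° +76° = 76°
rotate_crank_by(-64°): θ ← 76° -64° = 12°
rotate_crank_by(-11°): θ ← 12° -11° = 1°
rotate_crank_by(+27°): θ ← 1° +27° = 28°
rotate_crank_by(-20°): θ ← 28° -20° = 8°
rotate_crank_by(-9°): θ ← 8° -9° = -1°
crank pin P = (r cos θ, r sin θ) = (25.996040, -0.453763)
h = r sin θ − e = -0.453763 − 15 = -15.453763
sin φ = h / L = -15.453763 / 83 = -0.18618991
φ = arcsin(-0.18618991) = -10.730515°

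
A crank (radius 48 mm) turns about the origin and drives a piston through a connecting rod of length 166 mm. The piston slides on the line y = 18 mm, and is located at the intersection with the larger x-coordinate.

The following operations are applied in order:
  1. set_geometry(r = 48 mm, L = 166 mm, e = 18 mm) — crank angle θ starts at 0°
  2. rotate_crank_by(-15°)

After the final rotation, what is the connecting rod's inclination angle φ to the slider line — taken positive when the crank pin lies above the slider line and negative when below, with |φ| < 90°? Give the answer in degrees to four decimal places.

-10.5605

set_geometry: r = 48 mm, L = 166 mm, e = 18 mm; θ ← 0°
rotate_crank_by(-15°): θ ← 0° -15° = -15°
crank pin P = (r cos θ, r sin θ) = (46.364440, -12.423314)
h = r sin θ − e = -12.423314 − 18 = -30.423314
sin φ = h / L = -30.423314 / 166 = -0.18327298
φ = arcsin(-0.18327298) = -10.560460°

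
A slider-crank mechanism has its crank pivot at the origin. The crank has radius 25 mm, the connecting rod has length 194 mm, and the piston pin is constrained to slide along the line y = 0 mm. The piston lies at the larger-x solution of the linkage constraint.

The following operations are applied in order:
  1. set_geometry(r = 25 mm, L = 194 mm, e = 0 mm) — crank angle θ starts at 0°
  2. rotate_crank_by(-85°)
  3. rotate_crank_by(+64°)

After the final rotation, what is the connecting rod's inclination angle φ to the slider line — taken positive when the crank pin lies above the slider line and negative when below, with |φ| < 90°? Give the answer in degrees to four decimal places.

-2.6469

set_geometry: r = 25 mm, L = 194 mm, e = 0 mm; θ ← 0°
rotate_crank_by(-85°): θ ← 0° -85° = -85°
rotate_crank_by(+64°): θ ← -85° +64° = -21°
crank pin P = (r cos θ, r sin θ) = (23.339511, -8.959199)
h = r sin θ − e = -8.959199 − 0 = -8.959199
sin φ = h / L = -8.959199 / 194 = -0.04618144
φ = arcsin(-0.04618144) = -2.646943°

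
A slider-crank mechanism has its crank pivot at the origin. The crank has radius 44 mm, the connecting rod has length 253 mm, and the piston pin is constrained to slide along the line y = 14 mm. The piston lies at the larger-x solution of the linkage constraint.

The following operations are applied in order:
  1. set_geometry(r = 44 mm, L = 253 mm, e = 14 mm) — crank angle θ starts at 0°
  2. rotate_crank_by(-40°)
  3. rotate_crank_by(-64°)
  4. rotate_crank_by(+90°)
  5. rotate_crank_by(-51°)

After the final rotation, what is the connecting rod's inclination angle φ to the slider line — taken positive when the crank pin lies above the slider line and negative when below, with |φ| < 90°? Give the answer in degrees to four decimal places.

set_geometry: r = 44 mm, L = 253 mm, e = 14 mm; θ ← 0°
rotate_crank_by(-40°): θ ← 0° -40° = -40°
rotate_crank_by(-64°): θ ← -40° -64° = -104°
rotate_crank_by(+90°): θ ← -104° +90° = -14°
rotate_crank_by(-51°): θ ← -14° -51° = -65°
crank pin P = (r cos θ, r sin θ) = (18.595204, -39.877543)
h = r sin θ − e = -39.877543 − 14 = -53.877543
sin φ = h / L = -53.877543 / 253 = -0.21295471
φ = arcsin(-0.21295471) = -12.295562°

-12.2956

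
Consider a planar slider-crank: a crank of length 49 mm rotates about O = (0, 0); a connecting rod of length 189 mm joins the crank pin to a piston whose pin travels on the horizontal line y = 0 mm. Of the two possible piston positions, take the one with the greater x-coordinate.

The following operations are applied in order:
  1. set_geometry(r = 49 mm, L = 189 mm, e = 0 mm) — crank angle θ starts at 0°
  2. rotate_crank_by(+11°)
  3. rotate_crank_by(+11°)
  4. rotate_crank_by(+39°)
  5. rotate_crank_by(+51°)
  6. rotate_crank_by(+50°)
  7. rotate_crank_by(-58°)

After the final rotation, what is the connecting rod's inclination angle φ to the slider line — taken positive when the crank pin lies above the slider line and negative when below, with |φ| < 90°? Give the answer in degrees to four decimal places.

set_geometry: r = 49 mm, L = 189 mm, e = 0 mm; θ ← 0°
rotate_crank_by(+11°): θ ← 0° +11° = 11°
rotate_crank_by(+11°): θ ← 11° +11° = 22°
rotate_crank_by(+39°): θ ← 22° +39° = 61°
rotate_crank_by(+51°): θ ← 61° +51° = 112°
rotate_crank_by(+50°): θ ← 112° +50° = 162°
rotate_crank_by(-58°): θ ← 162° -58° = 104°
crank pin P = (r cos θ, r sin θ) = (-11.854173, 47.544491)
h = r sin θ − e = 47.544491 − 0 = 47.544491
sin φ = h / L = 47.544491 / 189 = 0.25155815
φ = arcsin(0.25155815) = 14.569735°

14.5697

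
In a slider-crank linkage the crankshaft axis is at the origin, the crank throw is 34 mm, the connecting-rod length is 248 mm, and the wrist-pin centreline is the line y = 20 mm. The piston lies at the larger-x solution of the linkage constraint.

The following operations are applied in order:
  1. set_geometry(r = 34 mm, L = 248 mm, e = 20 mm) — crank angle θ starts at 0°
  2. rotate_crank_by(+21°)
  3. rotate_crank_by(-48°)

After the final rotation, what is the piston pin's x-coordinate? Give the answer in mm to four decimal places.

275.7495

set_geometry: r = 34 mm, L = 248 mm, e = 20 mm; θ ← 0°
rotate_crank_by(+21°): θ ← 0° +21° = 21°
rotate_crank_by(-48°): θ ← 21° -48° = -27°
crank pin P = (r cos θ, r sin θ) = (30.294222, -15.435677)
h = r sin θ − e = -15.435677 − 20 = -35.435677
x = r cos θ + √(L² − h²) = 30.294222 + √(61504.0 − 1255.6872) = 30.294222 + 245.455317 = 275.749539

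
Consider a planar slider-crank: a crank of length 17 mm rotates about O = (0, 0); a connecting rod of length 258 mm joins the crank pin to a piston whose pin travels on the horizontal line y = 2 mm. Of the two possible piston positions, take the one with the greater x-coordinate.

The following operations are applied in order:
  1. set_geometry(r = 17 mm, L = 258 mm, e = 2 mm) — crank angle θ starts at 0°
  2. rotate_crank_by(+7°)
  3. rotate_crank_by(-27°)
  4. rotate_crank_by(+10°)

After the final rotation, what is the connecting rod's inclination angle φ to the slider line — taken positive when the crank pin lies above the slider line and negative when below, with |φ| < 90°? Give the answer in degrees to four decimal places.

-1.0998

set_geometry: r = 17 mm, L = 258 mm, e = 2 mm; θ ← 0°
rotate_crank_by(+7°): θ ← 0° +7° = 7°
rotate_crank_by(-27°): θ ← 7° -27° = -20°
rotate_crank_by(+10°): θ ← -20° +10° = -10°
crank pin P = (r cos θ, r sin θ) = (16.741732, -2.952019)
h = r sin θ − e = -2.952019 − 2 = -4.952019
sin φ = h / L = -4.952019 / 258 = -0.01919387
φ = arcsin(-0.01919387) = -1.099795°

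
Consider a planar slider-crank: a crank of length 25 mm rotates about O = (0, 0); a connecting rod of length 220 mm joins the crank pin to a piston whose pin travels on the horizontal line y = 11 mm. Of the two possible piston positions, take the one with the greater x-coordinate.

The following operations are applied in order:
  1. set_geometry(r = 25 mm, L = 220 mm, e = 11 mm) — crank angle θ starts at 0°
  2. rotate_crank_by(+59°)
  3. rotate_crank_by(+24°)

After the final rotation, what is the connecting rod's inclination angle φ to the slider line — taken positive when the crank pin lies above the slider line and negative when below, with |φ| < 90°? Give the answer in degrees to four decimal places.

3.5999

set_geometry: r = 25 mm, L = 220 mm, e = 11 mm; θ ← 0°
rotate_crank_by(+59°): θ ← 0° +59° = 59°
rotate_crank_by(+24°): θ ← 59° +24° = 83°
crank pin P = (r cos θ, r sin θ) = (3.046734, 24.813654)
h = r sin θ − e = 24.813654 − 11 = 13.813654
sin φ = h / L = 13.813654 / 220 = 0.06278934
φ = arcsin(0.06278934) = 3.599932°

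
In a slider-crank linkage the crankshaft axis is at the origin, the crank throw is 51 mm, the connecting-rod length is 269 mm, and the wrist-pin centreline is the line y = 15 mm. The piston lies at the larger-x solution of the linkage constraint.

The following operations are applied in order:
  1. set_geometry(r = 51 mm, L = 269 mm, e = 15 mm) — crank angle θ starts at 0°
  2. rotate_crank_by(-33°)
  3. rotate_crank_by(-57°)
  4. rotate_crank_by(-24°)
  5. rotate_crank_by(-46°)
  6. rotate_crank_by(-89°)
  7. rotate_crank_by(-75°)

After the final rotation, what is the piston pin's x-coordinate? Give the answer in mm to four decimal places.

309.8426

set_geometry: r = 51 mm, L = 269 mm, e = 15 mm; θ ← 0°
rotate_crank_by(-33°): θ ← 0° -33° = -33°
rotate_crank_by(-57°): θ ← -33° -57° = -90°
rotate_crank_by(-24°): θ ← -90° -24° = -114°
rotate_crank_by(-46°): θ ← -114° -46° = -160°
rotate_crank_by(-89°): θ ← -160° -89° = -249°
rotate_crank_by(-75°): θ ← -249° -75° = -324°
crank pin P = (r cos θ, r sin θ) = (41.259867, 29.977048)
h = r sin θ − e = 29.977048 − 15 = 14.977048
x = r cos θ + √(L² − h²) = 41.259867 + √(72361.0 − 224.3120) = 41.259867 + 268.582740 = 309.842606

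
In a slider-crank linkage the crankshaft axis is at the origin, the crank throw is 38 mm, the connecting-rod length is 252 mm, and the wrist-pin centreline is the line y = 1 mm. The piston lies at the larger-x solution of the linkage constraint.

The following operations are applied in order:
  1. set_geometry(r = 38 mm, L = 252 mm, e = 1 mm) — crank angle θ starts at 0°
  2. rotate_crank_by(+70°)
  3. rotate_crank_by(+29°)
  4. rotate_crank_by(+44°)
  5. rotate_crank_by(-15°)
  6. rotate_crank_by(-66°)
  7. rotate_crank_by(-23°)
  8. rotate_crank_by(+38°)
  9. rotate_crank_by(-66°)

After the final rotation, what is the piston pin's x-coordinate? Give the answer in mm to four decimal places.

289.2243

set_geometry: r = 38 mm, L = 252 mm, e = 1 mm; θ ← 0°
rotate_crank_by(+70°): θ ← 0° +70° = 70°
rotate_crank_by(+29°): θ ← 70° +29° = 99°
rotate_crank_by(+44°): θ ← 99° +44° = 143°
rotate_crank_by(-15°): θ ← 143° -15° = 128°
rotate_crank_by(-66°): θ ← 128° -66° = 62°
rotate_crank_by(-23°): θ ← 62° -23° = 39°
rotate_crank_by(+38°): θ ← 39° +38° = 77°
rotate_crank_by(-66°): θ ← 77° -66° = 11°
crank pin P = (r cos θ, r sin θ) = (37.301833, 7.250742)
h = r sin θ − e = 7.250742 − 1 = 6.250742
x = r cos θ + √(L² − h²) = 37.301833 + √(63504.0 − 39.0718) = 37.301833 + 251.922465 = 289.224298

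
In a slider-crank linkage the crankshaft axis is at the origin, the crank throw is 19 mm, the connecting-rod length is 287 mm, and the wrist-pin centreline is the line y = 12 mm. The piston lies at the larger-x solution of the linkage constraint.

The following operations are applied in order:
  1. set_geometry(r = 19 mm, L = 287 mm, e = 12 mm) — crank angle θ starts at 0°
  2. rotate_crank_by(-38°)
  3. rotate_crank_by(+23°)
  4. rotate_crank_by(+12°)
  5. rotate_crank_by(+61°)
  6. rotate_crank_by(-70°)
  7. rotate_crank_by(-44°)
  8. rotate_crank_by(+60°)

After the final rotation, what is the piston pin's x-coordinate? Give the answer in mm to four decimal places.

305.7551

set_geometry: r = 19 mm, L = 287 mm, e = 12 mm; θ ← 0°
rotate_crank_by(-38°): θ ← 0° -38° = -38°
rotate_crank_by(+23°): θ ← -38° +23° = -15°
rotate_crank_by(+12°): θ ← -15° +12° = -3°
rotate_crank_by(+61°): θ ← -3° +61° = 58°
rotate_crank_by(-70°): θ ← 58° -70° = -12°
rotate_crank_by(-44°): θ ← -12° -44° = -56°
rotate_crank_by(+60°): θ ← -56° +60° = 4°
crank pin P = (r cos θ, r sin θ) = (18.953717, 1.325373)
h = r sin θ − e = 1.325373 − 12 = -10.674627
x = r cos θ + √(L² − h²) = 18.953717 + √(82369.0 − 113.9477) = 18.953717 + 286.801416 = 305.755133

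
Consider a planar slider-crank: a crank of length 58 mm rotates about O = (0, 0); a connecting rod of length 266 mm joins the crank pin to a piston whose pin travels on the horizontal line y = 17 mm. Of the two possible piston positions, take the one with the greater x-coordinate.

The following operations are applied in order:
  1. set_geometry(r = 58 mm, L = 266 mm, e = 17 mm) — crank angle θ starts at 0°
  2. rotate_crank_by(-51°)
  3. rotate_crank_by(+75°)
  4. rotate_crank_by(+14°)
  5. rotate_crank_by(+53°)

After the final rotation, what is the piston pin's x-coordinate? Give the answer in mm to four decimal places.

261.8104

set_geometry: r = 58 mm, L = 266 mm, e = 17 mm; θ ← 0°
rotate_crank_by(-51°): θ ← 0° -51° = -51°
rotate_crank_by(+75°): θ ← -51° +75° = 24°
rotate_crank_by(+14°): θ ← 24° +14° = 38°
rotate_crank_by(+53°): θ ← 38° +53° = 91°
crank pin P = (r cos θ, r sin θ) = (-1.012240, 57.991166)
h = r sin θ − e = 57.991166 − 17 = 40.991166
x = r cos θ + √(L² − h²) = -1.012240 + √(70756.0 − 1680.2757) = -1.012240 + 262.822610 = 261.810370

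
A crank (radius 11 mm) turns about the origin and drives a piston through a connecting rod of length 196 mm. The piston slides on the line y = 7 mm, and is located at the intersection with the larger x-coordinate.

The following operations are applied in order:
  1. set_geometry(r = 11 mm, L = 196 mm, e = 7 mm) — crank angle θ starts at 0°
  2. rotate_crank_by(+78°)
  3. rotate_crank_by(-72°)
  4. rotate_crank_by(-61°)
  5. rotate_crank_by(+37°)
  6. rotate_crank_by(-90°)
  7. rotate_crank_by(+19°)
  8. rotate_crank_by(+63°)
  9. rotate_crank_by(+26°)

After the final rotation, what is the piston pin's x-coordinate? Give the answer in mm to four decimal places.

206.8750

set_geometry: r = 11 mm, L = 196 mm, e = 7 mm; θ ← 0°
rotate_crank_by(+78°): θ ← 0° +78° = 78°
rotate_crank_by(-72°): θ ← 78° -72° = 6°
rotate_crank_by(-61°): θ ← 6° -61° = -55°
rotate_crank_by(+37°): θ ← -55° +37° = -18°
rotate_crank_by(-90°): θ ← -18° -90° = -108°
rotate_crank_by(+19°): θ ← -108° +19° = -89°
rotate_crank_by(+63°): θ ← -89° +63° = -26°
rotate_crank_by(+26°): θ ← -26° +26° = 0°
crank pin P = (r cos θ, r sin θ) = (11.000000, 0.000000)
h = r sin θ − e = 0.000000 − 7 = -7.000000
x = r cos θ + √(L² − h²) = 11.000000 + √(38416.0 − 49.0000) = 11.000000 + 195.874960 = 206.874960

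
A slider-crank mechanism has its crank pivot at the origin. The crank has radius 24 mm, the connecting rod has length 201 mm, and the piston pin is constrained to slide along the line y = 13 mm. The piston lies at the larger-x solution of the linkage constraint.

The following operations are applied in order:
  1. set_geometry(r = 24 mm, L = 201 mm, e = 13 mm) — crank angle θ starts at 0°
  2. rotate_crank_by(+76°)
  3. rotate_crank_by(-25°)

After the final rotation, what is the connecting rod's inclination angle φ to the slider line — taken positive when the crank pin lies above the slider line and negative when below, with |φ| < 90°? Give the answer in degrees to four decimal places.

1.6112

set_geometry: r = 24 mm, L = 201 mm, e = 13 mm; θ ← 0°
rotate_crank_by(+76°): θ ← 0° +76° = 76°
rotate_crank_by(-25°): θ ← 76° -25° = 51°
crank pin P = (r cos θ, r sin θ) = (15.103689, 18.651503)
h = r sin θ − e = 18.651503 − 13 = 5.651503
sin φ = h / L = 5.651503 / 201 = 0.02811693
φ = arcsin(0.02811693) = 1.611194°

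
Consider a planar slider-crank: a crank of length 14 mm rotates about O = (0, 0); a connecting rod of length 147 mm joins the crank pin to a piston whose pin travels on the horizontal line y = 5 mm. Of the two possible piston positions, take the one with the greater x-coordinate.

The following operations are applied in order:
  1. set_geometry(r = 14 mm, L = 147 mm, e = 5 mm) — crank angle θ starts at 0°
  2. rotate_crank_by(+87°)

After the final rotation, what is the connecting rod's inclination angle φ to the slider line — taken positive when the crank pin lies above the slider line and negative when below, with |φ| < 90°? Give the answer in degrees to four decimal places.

3.5026

set_geometry: r = 14 mm, L = 147 mm, e = 5 mm; θ ← 0°
rotate_crank_by(+87°): θ ← 0° +87° = 87°
crank pin P = (r cos θ, r sin θ) = (0.732703, 13.980813)
h = r sin θ − e = 13.980813 − 5 = 8.980813
sin φ = h / L = 8.980813 / 147 = 0.06109397
φ = arcsin(0.06109397) = 3.502608°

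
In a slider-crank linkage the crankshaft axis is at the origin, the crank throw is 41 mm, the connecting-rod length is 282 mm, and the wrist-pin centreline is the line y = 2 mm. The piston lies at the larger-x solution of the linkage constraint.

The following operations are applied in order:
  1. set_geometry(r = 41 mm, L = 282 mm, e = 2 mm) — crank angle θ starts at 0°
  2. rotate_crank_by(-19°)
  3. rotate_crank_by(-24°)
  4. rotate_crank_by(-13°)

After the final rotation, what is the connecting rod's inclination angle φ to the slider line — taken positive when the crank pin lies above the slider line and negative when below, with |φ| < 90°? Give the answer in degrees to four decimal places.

-7.3324

set_geometry: r = 41 mm, L = 282 mm, e = 2 mm; θ ← 0°
rotate_crank_by(-19°): θ ← 0° -19° = -19°
rotate_crank_by(-24°): θ ← -19° -24° = -43°
rotate_crank_by(-13°): θ ← -43° -13° = -56°
crank pin P = (r cos θ, r sin θ) = (22.926909, -33.990540)
h = r sin θ − e = -33.990540 − 2 = -35.990540
sin φ = h / L = -35.990540 / 282 = -0.12762603
φ = arcsin(-0.12762603) = -7.332431°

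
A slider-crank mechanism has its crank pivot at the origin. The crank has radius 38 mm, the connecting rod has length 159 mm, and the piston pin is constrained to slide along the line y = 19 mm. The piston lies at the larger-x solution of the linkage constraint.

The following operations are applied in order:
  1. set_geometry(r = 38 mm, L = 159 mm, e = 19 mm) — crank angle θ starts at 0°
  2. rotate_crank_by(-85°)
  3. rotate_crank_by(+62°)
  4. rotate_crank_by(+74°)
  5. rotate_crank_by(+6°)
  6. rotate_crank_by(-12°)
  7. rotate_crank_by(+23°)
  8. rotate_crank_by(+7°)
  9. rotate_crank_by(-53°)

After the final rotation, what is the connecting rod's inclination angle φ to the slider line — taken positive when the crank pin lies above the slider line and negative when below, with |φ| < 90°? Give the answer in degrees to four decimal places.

set_geometry: r = 38 mm, L = 159 mm, e = 19 mm; θ ← 0°
rotate_crank_by(-85°): θ ← 0° -85° = -85°
rotate_crank_by(+62°): θ ← -85° +62° = -23°
rotate_crank_by(+74°): θ ← -23° +74° = 51°
rotate_crank_by(+6°): θ ← 51° +6° = 57°
rotate_crank_by(-12°): θ ← 57° -12° = 45°
rotate_crank_by(+23°): θ ← 45° +23° = 68°
rotate_crank_by(+7°): θ ← 68° +7° = 75°
rotate_crank_by(-53°): θ ← 75° -53° = 22°
crank pin P = (r cos θ, r sin θ) = (35.232986, 14.235051)
h = r sin θ − e = 14.235051 − 19 = -4.764949
sin φ = h / L = -4.764949 / 159 = -0.02996824
φ = arcsin(-0.02996824) = -1.717311°

-1.7173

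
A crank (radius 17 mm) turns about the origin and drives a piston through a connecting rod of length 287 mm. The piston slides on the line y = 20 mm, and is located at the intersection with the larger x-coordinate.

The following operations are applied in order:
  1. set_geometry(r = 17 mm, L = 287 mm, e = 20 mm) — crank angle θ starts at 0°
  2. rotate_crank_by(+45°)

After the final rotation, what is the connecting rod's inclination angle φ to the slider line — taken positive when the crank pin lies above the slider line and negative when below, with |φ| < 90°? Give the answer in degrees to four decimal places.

set_geometry: r = 17 mm, L = 287 mm, e = 20 mm; θ ← 0°
rotate_crank_by(+45°): θ ← 0° +45° = 45°
crank pin P = (r cos θ, r sin θ) = (12.020815, 12.020815)
h = r sin θ − e = 12.020815 − 20 = -7.979185
sin φ = h / L = -7.979185 / 287 = -0.02780204
φ = arcsin(-0.02780204) = -1.593145°

-1.5931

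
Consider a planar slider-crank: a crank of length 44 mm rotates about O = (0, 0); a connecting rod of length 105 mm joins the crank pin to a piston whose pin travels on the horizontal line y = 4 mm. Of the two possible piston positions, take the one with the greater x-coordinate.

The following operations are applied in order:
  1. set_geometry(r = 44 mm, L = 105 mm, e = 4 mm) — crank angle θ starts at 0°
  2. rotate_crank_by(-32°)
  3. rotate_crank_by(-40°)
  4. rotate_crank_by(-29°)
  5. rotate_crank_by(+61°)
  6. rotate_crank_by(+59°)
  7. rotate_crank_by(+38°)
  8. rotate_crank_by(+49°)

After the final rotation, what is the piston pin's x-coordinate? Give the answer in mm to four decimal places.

set_geometry: r = 44 mm, L = 105 mm, e = 4 mm; θ ← 0°
rotate_crank_by(-32°): θ ← 0° -32° = -32°
rotate_crank_by(-40°): θ ← -32° -40° = -72°
rotate_crank_by(-29°): θ ← -72° -29° = -101°
rotate_crank_by(+61°): θ ← -101° +61° = -40°
rotate_crank_by(+59°): θ ← -40° +59° = 19°
rotate_crank_by(+38°): θ ← 19° +38° = 57°
rotate_crank_by(+49°): θ ← 57° +49° = 106°
crank pin P = (r cos θ, r sin θ) = (-12.128044, 42.295515)
h = r sin θ − e = 42.295515 − 4 = 38.295515
x = r cos θ + √(L² − h²) = -12.128044 + √(11025.0 − 1466.5464) = -12.128044 + 97.767344 = 85.639300

85.6393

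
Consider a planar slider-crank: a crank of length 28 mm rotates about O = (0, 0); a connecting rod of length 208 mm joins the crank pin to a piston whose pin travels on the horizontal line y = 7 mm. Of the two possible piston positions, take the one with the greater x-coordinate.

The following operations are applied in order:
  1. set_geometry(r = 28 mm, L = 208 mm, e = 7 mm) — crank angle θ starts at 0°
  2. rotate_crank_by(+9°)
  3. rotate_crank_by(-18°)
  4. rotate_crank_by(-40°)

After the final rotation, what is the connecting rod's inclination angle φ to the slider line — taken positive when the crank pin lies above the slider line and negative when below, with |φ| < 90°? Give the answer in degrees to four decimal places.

set_geometry: r = 28 mm, L = 208 mm, e = 7 mm; θ ← 0°
rotate_crank_by(+9°): θ ← 0° +9° = 9°
rotate_crank_by(-18°): θ ← 9° -18° = -9°
rotate_crank_by(-40°): θ ← -9° -40° = -49°
crank pin P = (r cos θ, r sin θ) = (18.369653, -21.131868)
h = r sin θ − e = -21.131868 − 7 = -28.131868
sin φ = h / L = -28.131868 / 208 = -0.13524937
φ = arcsin(-0.13524937) = -7.773040°

-7.7730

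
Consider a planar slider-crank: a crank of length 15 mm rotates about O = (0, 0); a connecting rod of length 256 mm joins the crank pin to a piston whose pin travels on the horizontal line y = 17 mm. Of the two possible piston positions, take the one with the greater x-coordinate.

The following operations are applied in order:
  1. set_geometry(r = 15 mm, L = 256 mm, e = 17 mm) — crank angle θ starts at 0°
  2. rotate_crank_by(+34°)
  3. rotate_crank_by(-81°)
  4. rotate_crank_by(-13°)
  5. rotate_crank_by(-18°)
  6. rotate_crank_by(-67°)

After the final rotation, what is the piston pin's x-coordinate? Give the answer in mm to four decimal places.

242.4291

set_geometry: r = 15 mm, L = 256 mm, e = 17 mm; θ ← 0°
rotate_crank_by(+34°): θ ← 0° +34° = 34°
rotate_crank_by(-81°): θ ← 34° -81° = -47°
rotate_crank_by(-13°): θ ← -47° -13° = -60°
rotate_crank_by(-18°): θ ← -60° -18° = -78°
rotate_crank_by(-67°): θ ← -78° -67° = -145°
crank pin P = (r cos θ, r sin θ) = (-12.287281, -8.603647)
h = r sin θ − e = -8.603647 − 17 = -25.603647
x = r cos θ + √(L² − h²) = -12.287281 + √(65536.0 − 655.5467) = -12.287281 + 254.716417 = 242.429137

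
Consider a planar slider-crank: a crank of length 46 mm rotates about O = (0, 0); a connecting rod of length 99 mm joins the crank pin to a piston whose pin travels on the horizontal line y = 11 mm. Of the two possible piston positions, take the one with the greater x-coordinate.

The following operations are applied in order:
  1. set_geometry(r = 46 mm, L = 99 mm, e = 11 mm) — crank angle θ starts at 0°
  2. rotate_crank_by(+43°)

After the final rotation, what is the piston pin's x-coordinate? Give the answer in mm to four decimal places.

set_geometry: r = 46 mm, L = 99 mm, e = 11 mm; θ ← 0°
rotate_crank_by(+43°): θ ← 0° +43° = 43°
crank pin P = (r cos θ, r sin θ) = (33.642270, 31.371925)
h = r sin θ − e = 31.371925 − 11 = 20.371925
x = r cos θ + √(L² − h²) = 33.642270 + √(9801.0 − 415.0153) = 33.642270 + 96.881292 = 130.523562

130.5236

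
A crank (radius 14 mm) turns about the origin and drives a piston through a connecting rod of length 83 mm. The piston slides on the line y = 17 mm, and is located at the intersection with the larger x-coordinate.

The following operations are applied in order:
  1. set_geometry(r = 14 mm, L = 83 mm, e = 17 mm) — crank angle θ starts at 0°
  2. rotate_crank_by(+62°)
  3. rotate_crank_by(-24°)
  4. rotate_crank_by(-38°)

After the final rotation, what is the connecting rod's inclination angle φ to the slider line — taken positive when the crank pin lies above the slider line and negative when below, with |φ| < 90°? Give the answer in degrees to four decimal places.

-11.8189

set_geometry: r = 14 mm, L = 83 mm, e = 17 mm; θ ← 0°
rotate_crank_by(+62°): θ ← 0° +62° = 62°
rotate_crank_by(-24°): θ ← 62° -24° = 38°
rotate_crank_by(-38°): θ ← 38° -38° = 0°
crank pin P = (r cos θ, r sin θ) = (14.000000, 0.000000)
h = r sin θ − e = 0.000000 − 17 = -17.000000
sin φ = h / L = -17.000000 / 83 = -0.20481928
φ = arcsin(-0.20481928) = -11.818920°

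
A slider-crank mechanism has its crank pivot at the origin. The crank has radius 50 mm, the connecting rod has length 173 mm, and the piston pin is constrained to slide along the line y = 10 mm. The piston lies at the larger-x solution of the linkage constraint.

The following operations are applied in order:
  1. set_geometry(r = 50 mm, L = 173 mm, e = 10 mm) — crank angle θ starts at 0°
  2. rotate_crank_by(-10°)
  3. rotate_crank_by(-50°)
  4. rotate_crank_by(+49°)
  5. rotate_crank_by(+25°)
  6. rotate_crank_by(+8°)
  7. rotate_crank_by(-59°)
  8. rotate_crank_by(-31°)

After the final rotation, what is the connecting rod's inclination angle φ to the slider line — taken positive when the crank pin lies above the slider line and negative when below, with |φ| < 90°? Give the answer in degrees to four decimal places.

-19.0126

set_geometry: r = 50 mm, L = 173 mm, e = 10 mm; θ ← 0°
rotate_crank_by(-10°): θ ← 0° -10° = -10°
rotate_crank_by(-50°): θ ← -10° -50° = -60°
rotate_crank_by(+49°): θ ← -60° +49° = -11°
rotate_crank_by(+25°): θ ← -11° +25° = 14°
rotate_crank_by(+8°): θ ← 14° +8° = 22°
rotate_crank_by(-59°): θ ← 22° -59° = -37°
rotate_crank_by(-31°): θ ← -37° -31° = -68°
crank pin P = (r cos θ, r sin θ) = (18.730330, -46.359193)
h = r sin θ − e = -46.359193 − 10 = -56.359193
sin φ = h / L = -56.359193 / 173 = -0.32577568
φ = arcsin(-0.32577568) = -19.012576°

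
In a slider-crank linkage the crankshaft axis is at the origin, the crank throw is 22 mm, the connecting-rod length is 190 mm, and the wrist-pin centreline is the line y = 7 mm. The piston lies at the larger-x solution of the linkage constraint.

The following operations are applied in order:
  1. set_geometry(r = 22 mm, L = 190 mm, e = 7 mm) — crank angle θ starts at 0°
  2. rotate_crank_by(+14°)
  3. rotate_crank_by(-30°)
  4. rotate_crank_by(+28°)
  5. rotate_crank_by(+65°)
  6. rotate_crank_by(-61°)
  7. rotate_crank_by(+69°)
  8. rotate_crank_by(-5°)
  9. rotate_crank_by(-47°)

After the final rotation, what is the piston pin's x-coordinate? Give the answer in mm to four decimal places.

208.3854

set_geometry: r = 22 mm, L = 190 mm, e = 7 mm; θ ← 0°
rotate_crank_by(+14°): θ ← 0° +14° = 14°
rotate_crank_by(-30°): θ ← 14° -30° = -16°
rotate_crank_by(+28°): θ ← -16° +28° = 12°
rotate_crank_by(+65°): θ ← 12° +65° = 77°
rotate_crank_by(-61°): θ ← 77° -61° = 16°
rotate_crank_by(+69°): θ ← 16° +69° = 85°
rotate_crank_by(-5°): θ ← 85° -5° = 80°
rotate_crank_by(-47°): θ ← 80° -47° = 33°
crank pin P = (r cos θ, r sin θ) = (18.450752, 11.982059)
h = r sin θ − e = 11.982059 − 7 = 4.982059
x = r cos θ + √(L² − h²) = 18.450752 + √(36100.0 − 24.8209) = 18.450752 + 189.934671 = 208.385423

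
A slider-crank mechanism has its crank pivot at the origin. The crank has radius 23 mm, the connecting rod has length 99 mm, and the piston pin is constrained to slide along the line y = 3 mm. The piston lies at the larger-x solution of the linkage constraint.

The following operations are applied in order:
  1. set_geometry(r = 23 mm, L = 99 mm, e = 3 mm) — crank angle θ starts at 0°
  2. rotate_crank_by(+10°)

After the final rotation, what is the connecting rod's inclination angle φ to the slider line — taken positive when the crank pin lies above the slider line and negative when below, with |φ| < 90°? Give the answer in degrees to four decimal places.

set_geometry: r = 23 mm, L = 99 mm, e = 3 mm; θ ← 0°
rotate_crank_by(+10°): θ ← 0° +10° = 10°
crank pin P = (r cos θ, r sin θ) = (22.650578, 3.993908)
h = r sin θ − e = 3.993908 − 3 = 0.993908
sin φ = h / L = 0.993908 / 99 = 0.01003948
φ = arcsin(0.01003948) = 0.575229°

0.5752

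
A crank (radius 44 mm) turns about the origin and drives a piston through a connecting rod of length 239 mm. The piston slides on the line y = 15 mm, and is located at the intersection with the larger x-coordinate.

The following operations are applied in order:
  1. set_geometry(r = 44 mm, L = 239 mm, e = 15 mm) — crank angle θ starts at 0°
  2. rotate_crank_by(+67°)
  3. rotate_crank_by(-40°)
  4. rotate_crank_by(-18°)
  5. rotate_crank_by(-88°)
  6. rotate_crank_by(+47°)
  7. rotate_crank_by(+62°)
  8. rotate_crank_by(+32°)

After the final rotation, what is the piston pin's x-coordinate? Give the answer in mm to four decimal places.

set_geometry: r = 44 mm, L = 239 mm, e = 15 mm; θ ← 0°
rotate_crank_by(+67°): θ ← 0° +67° = 67°
rotate_crank_by(-40°): θ ← 67° -40° = 27°
rotate_crank_by(-18°): θ ← 27° -18° = 9°
rotate_crank_by(-88°): θ ← 9° -88° = -79°
rotate_crank_by(+47°): θ ← -79° +47° = -32°
rotate_crank_by(+62°): θ ← -32° +62° = 30°
rotate_crank_by(+32°): θ ← 30° +32° = 62°
crank pin P = (r cos θ, r sin θ) = (20.656749, 38.849694)
h = r sin θ − e = 38.849694 − 15 = 23.849694
x = r cos θ + √(L² − h²) = 20.656749 + √(57121.0 − 568.8079) = 20.656749 + 237.807048 = 258.463797

258.4638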